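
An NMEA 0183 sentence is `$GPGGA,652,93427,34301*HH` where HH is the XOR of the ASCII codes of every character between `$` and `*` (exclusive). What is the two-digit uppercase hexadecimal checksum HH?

45

XOR the ASCII codes of the payload characters:
  'G' = 0x47 → acc = 0x47
  'P' = 0x50 → acc = 0x17
  'G' = 0x47 → acc = 0x50
  'G' = 0x47 → acc = 0x17
  'A' = 0x41 → acc = 0x56
  ',' = 0x2C → acc = 0x7A
  '6' = 0x36 → acc = 0x4C
  '5' = 0x35 → acc = 0x79
  '2' = 0x32 → acc = 0x4B
  ',' = 0x2C → acc = 0x67
  '9' = 0x39 → acc = 0x5E
  '3' = 0x33 → acc = 0x6D
  '4' = 0x34 → acc = 0x59
  '2' = 0x32 → acc = 0x6B
  '7' = 0x37 → acc = 0x5C
  ',' = 0x2C → acc = 0x70
  '3' = 0x33 → acc = 0x43
  '4' = 0x34 → acc = 0x77
  '3' = 0x33 → acc = 0x44
  '0' = 0x30 → acc = 0x74
  '1' = 0x31 → acc = 0x45
Checksum = 0x45.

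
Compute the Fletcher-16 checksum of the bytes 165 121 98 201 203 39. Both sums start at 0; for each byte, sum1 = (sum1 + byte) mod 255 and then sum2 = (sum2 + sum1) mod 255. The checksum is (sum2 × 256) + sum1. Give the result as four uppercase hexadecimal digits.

E63E

Running sums (mod 255):
  after byte 0 (165): sum1=165, sum2=165
  after byte 1 (121): sum1=31, sum2=196
  after byte 2 (98): sum1=129, sum2=70
  after byte 3 (201): sum1=75, sum2=145
  after byte 4 (203): sum1=23, sum2=168
  after byte 5 (39): sum1=62, sum2=230
Checksum = sum2·256 + sum1 = 230·256 + 62 = 58942 = 0xE63E.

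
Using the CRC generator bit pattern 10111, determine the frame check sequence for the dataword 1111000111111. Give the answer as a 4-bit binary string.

1001

Append 4 zeros: 11110001111110000. Divide by 10111 (XOR where the leading bit is 1):
  pos 0: 11110 XOR 10111 = 01001
  pos 1: 10010 XOR 10111 = 00101
  pos 3: 10101 XOR 10111 = 00010
  pos 6: 10111 XOR 10111 = 00000
  pos 11: 11000 XOR 10111 = 01111
  pos 12: 11110 XOR 10111 = 01001
Remainder (last 4 bits) = 1001. This is the CRC / FCS.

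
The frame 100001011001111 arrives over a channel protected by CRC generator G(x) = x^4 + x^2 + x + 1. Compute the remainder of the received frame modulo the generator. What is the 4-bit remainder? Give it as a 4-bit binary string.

0000

Modulo-2 division of 100001011001111 by 10111:
  pos 0: 10000 XOR 10111 = 00111
  pos 2: 11110 XOR 10111 = 01001
  pos 3: 10011 XOR 10111 = 00100
  pos 5: 10010 XOR 10111 = 00101
  pos 7: 10101 XOR 10111 = 00010
  pos 10: 10111 XOR 10111 = 00000
Remainder = 0000 (zero — the frame passes the CRC check).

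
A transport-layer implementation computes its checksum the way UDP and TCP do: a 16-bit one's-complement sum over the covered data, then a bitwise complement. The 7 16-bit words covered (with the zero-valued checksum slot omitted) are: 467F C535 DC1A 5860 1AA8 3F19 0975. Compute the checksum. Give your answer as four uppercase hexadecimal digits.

One's-complement addition (fold any carry out of bit 15 back into bit 0):
  0x467F + 0xC535 = 0x10BB4 → wrap carry → 0x0BB5
  0x0BB5 + 0xDC1A = 0x0E7CF
  0xE7CF + 0x5860 = 0x1402F → wrap carry → 0x4030
  0x4030 + 0x1AA8 = 0x05AD8
  0x5AD8 + 0x3F19 = 0x099F1
  0x99F1 + 0x0975 = 0x0A366
One's-complement sum = 0xA366.
Checksum = ~0xA366 & 0xFFFF = 0x5C99.

5C99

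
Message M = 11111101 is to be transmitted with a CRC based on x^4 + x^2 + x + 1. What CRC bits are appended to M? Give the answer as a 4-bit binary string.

0100

Append 4 zeros: 111111010000. Divide by 10111 (XOR where the leading bit is 1):
  pos 0: 11111 XOR 10111 = 01000
  pos 1: 10001 XOR 10111 = 00110
  pos 3: 11001 XOR 10111 = 01110
  pos 4: 11100 XOR 10111 = 01011
  pos 5: 10110 XOR 10111 = 00001
Remainder (last 4 bits) = 0100. This is the CRC / FCS.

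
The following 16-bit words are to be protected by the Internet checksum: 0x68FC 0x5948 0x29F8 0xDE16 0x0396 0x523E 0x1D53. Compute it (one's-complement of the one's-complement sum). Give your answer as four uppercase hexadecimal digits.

C284

One's-complement addition (fold any carry out of bit 15 back into bit 0):
  0x68FC + 0x5948 = 0x0C244
  0xC244 + 0x29F8 = 0x0EC3C
  0xEC3C + 0xDE16 = 0x1CA52 → wrap carry → 0xCA53
  0xCA53 + 0x0396 = 0x0CDE9
  0xCDE9 + 0x523E = 0x12027 → wrap carry → 0x2028
  0x2028 + 0x1D53 = 0x03D7B
One's-complement sum = 0x3D7B.
Checksum = ~0x3D7B & 0xFFFF = 0xC284.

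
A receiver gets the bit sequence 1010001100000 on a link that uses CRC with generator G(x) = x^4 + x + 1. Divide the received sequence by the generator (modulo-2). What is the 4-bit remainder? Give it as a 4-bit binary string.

0010

Modulo-2 division of 1010001100000 by 10011:
  pos 0: 10100 XOR 10011 = 00111
  pos 2: 11101 XOR 10011 = 01110
  pos 3: 11101 XOR 10011 = 01110
  pos 4: 11100 XOR 10011 = 01111
  pos 5: 11110 XOR 10011 = 01101
  pos 6: 11010 XOR 10011 = 01001
  pos 7: 10010 XOR 10011 = 00001
Remainder = 0010 (nonzero — an error is detected).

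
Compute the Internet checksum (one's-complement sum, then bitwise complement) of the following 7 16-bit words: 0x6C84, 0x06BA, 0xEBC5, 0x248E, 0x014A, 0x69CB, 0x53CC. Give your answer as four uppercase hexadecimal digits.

One's-complement addition (fold any carry out of bit 15 back into bit 0):
  0x6C84 + 0x06BA = 0x0733E
  0x733E + 0xEBC5 = 0x15F03 → wrap carry → 0x5F04
  0x5F04 + 0x248E = 0x08392
  0x8392 + 0x014A = 0x084DC
  0x84DC + 0x69CB = 0x0EEA7
  0xEEA7 + 0x53CC = 0x14273 → wrap carry → 0x4274
One's-complement sum = 0x4274.
Checksum = ~0x4274 & 0xFFFF = 0xBD8B.

BD8B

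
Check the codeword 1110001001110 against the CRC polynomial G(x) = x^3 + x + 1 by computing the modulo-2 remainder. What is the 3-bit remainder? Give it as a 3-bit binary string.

010

Modulo-2 division of 1110001001110 by 1011:
  pos 0: 1110 XOR 1011 = 0101
  pos 1: 1010 XOR 1011 = 0001
  pos 4: 1010 XOR 1011 = 0001
  pos 7: 1011 XOR 1011 = 0000
Remainder = 010 (nonzero — an error is detected).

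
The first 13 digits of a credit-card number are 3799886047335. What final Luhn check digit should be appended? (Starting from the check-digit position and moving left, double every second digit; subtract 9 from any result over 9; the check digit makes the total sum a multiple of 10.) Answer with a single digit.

Partial digits right→left: 5 3 3 7 4 0 6 8 8 9 9 7 3
Double every second digit counting from the check-digit position (so the 1st, 3rd, 5th, ... of the partial from the right).
  doubled (with −9 where >9): 1 6 8 3 7 9 6 → sum 40
  kept as-is: 3 7 0 8 9 7 → sum 34
Total = 40 + 34 = 74.
Check digit = (10 − (74 mod 10)) mod 10 = 6.

6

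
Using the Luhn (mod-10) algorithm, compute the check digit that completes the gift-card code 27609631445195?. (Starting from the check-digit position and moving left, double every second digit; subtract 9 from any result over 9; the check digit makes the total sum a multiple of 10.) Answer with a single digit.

1

Partial digits right→left: 5 9 1 5 4 4 1 3 6 9 0 6 7 2
Double every second digit counting from the check-digit position (so the 1st, 3rd, 5th, ... of the partial from the right).
  doubled (with −9 where >9): 1 2 8 2 3 0 5 → sum 21
  kept as-is: 9 5 4 3 9 6 2 → sum 38
Total = 21 + 38 = 59.
Check digit = (10 − (59 mod 10)) mod 10 = 1.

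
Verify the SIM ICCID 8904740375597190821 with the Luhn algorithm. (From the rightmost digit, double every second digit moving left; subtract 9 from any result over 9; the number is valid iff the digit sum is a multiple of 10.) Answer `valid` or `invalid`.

From the right, keep odd positions and double even positions (subtract 9 from any doubled value over 9):
  doubled (positions 2,4,...): 4 0 2 9 1 6 8 8 9 → sum 47
  kept (positions 1,3,...): 1 8 9 7 5 7 0 7 0 8 → sum 52
Total = 99.
99 mod 10 = 9, so the number is invalid.

invalid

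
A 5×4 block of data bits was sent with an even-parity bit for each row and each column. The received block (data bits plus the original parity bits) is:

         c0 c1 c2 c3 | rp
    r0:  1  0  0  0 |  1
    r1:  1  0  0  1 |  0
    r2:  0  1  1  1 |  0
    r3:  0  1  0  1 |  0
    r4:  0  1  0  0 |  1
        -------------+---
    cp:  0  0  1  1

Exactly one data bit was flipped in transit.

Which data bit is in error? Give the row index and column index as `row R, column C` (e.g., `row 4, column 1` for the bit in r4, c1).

Recompute each row's even parity and compare to rp:
  r0: data parity 1, sent rp 1 → ok
  r1: data parity 0, sent rp 0 → ok
  r2: data parity 1, sent rp 0 → mismatch
  r3: data parity 0, sent rp 0 → ok
  r4: data parity 1, sent rp 1 → ok
Recompute each column's even parity and compare to cp:
  c0: data parity 0, sent cp 0 → ok
  c1: data parity 1, sent cp 0 → mismatch
  c2: data parity 1, sent cp 1 → ok
  c3: data parity 1, sent cp 1 → ok
Exactly one row (r2) and one column (c1) fail → the flipped bit is at their intersection.

row 2, column 1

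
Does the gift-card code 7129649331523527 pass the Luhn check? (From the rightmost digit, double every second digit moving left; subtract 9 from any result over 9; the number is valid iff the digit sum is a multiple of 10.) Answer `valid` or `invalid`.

valid

From the right, keep odd positions and double even positions (subtract 9 from any doubled value over 9):
  doubled (positions 2,4,...): 4 6 1 6 9 3 4 5 → sum 38
  kept (positions 1,3,...): 7 5 2 1 3 4 9 1 → sum 32
Total = 70.
70 mod 10 = 0, so the number is valid.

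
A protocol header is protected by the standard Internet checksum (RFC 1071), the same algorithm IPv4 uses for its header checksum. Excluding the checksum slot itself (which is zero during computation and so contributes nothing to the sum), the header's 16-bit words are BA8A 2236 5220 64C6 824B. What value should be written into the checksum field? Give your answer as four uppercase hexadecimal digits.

One's-complement addition (fold any carry out of bit 15 back into bit 0):
  0xBA8A + 0x2236 = 0x0DCC0
  0xDCC0 + 0x5220 = 0x12EE0 → wrap carry → 0x2EE1
  0x2EE1 + 0x64C6 = 0x093A7
  0x93A7 + 0x824B = 0x115F2 → wrap carry → 0x15F3
One's-complement sum = 0x15F3.
Checksum = ~0x15F3 & 0xFFFF = 0xEA0C.

EA0C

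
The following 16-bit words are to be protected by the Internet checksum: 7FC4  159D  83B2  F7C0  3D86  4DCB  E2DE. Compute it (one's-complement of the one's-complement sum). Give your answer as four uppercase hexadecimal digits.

One's-complement addition (fold any carry out of bit 15 back into bit 0):
  0x7FC4 + 0x159D = 0x09561
  0x9561 + 0x83B2 = 0x11913 → wrap carry → 0x1914
  0x1914 + 0xF7C0 = 0x110D4 → wrap carry → 0x10D5
  0x10D5 + 0x3D86 = 0x04E5B
  0x4E5B + 0x4DCB = 0x09C26
  0x9C26 + 0xE2DE = 0x17F04 → wrap carry → 0x7F05
One's-complement sum = 0x7F05.
Checksum = ~0x7F05 & 0xFFFF = 0x80FA.

80FA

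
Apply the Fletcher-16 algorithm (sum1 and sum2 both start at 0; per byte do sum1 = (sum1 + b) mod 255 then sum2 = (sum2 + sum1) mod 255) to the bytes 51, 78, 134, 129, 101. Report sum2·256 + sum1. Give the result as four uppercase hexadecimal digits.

Running sums (mod 255):
  after byte 0 (51): sum1=51, sum2=51
  after byte 1 (78): sum1=129, sum2=180
  after byte 2 (134): sum1=8, sum2=188
  after byte 3 (129): sum1=137, sum2=70
  after byte 4 (101): sum1=238, sum2=53
Checksum = sum2·256 + sum1 = 53·256 + 238 = 13806 = 0x35EE.

35EE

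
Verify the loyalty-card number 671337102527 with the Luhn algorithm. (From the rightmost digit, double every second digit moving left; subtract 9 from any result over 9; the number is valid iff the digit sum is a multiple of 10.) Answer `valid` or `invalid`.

valid

From the right, keep odd positions and double even positions (subtract 9 from any doubled value over 9):
  doubled (positions 2,4,...): 4 4 2 6 2 3 → sum 21
  kept (positions 1,3,...): 7 5 0 7 3 7 → sum 29
Total = 50.
50 mod 10 = 0, so the number is valid.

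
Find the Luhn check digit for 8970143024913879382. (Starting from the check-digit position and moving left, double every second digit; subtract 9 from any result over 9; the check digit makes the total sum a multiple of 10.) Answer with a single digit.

3

Partial digits right→left: 2 8 3 9 7 8 3 1 9 4 2 0 3 4 1 0 7 9 8
Double every second digit counting from the check-digit position (so the 1st, 3rd, 5th, ... of the partial from the right).
  doubled (with −9 where >9): 4 6 5 6 9 4 6 2 5 7 → sum 54
  kept as-is: 8 9 8 1 4 0 4 0 9 → sum 43
Total = 54 + 43 = 97.
Check digit = (10 − (97 mod 10)) mod 10 = 3.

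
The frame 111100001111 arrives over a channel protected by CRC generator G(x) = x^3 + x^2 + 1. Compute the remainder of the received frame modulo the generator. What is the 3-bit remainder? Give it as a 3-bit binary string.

110

Modulo-2 division of 111100001111 by 1101:
  pos 0: 1111 XOR 1101 = 0010
  pos 2: 1000 XOR 1101 = 0101
  pos 3: 1010 XOR 1101 = 0111
  pos 4: 1110 XOR 1101 = 0011
  pos 6: 1111 XOR 1101 = 0010
  pos 8: 1011 XOR 1101 = 0110
Remainder = 110 (nonzero — an error is detected).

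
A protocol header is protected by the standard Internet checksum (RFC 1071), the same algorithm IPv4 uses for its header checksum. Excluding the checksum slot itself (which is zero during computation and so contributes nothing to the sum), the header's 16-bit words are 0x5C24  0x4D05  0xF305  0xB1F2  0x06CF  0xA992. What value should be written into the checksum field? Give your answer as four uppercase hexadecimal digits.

One's-complement addition (fold any carry out of bit 15 back into bit 0):
  0x5C24 + 0x4D05 = 0x0A929
  0xA929 + 0xF305 = 0x19C2E → wrap carry → 0x9C2F
  0x9C2F + 0xB1F2 = 0x14E21 → wrap carry → 0x4E22
  0x4E22 + 0x06CF = 0x054F1
  0x54F1 + 0xA992 = 0x0FE83
One's-complement sum = 0xFE83.
Checksum = ~0xFE83 & 0xFFFF = 0x017C.

017C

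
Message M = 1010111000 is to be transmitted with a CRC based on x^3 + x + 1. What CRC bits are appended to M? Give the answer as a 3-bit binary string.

Append 3 zeros: 1010111000000. Divide by 1011 (XOR where the leading bit is 1):
  pos 0: 1010 XOR 1011 = 0001
  pos 3: 1111 XOR 1011 = 0100
  pos 4: 1000 XOR 1011 = 0011
  pos 6: 1100 XOR 1011 = 0111
  pos 7: 1110 XOR 1011 = 0101
  pos 8: 1010 XOR 1011 = 0001
Remainder (last 3 bits) = 010. This is the CRC / FCS.

010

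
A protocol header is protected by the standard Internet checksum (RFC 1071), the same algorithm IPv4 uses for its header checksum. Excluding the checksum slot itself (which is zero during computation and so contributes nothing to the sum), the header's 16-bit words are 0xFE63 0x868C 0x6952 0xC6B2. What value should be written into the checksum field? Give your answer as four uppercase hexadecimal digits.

One's-complement addition (fold any carry out of bit 15 back into bit 0):
  0xFE63 + 0x868C = 0x184EF → wrap carry → 0x84F0
  0x84F0 + 0x6952 = 0x0EE42
  0xEE42 + 0xC6B2 = 0x1B4F4 → wrap carry → 0xB4F5
One's-complement sum = 0xB4F5.
Checksum = ~0xB4F5 & 0xFFFF = 0x4B0A.

4B0A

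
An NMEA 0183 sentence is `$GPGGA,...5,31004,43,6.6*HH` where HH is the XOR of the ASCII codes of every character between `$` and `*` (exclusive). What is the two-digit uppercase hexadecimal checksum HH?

52

XOR the ASCII codes of the payload characters:
  'G' = 0x47 → acc = 0x47
  'P' = 0x50 → acc = 0x17
  'G' = 0x47 → acc = 0x50
  'G' = 0x47 → acc = 0x17
  'A' = 0x41 → acc = 0x56
  ',' = 0x2C → acc = 0x7A
  '.' = 0x2E → acc = 0x54
  '.' = 0x2E → acc = 0x7A
  '.' = 0x2E → acc = 0x54
  '5' = 0x35 → acc = 0x61
  ',' = 0x2C → acc = 0x4D
  '3' = 0x33 → acc = 0x7E
  '1' = 0x31 → acc = 0x4F
  '0' = 0x30 → acc = 0x7F
  '0' = 0x30 → acc = 0x4F
  '4' = 0x34 → acc = 0x7B
  ',' = 0x2C → acc = 0x57
  '4' = 0x34 → acc = 0x63
  '3' = 0x33 → acc = 0x50
  ',' = 0x2C → acc = 0x7C
  '6' = 0x36 → acc = 0x4A
  '.' = 0x2E → acc = 0x64
  '6' = 0x36 → acc = 0x52
Checksum = 0x52.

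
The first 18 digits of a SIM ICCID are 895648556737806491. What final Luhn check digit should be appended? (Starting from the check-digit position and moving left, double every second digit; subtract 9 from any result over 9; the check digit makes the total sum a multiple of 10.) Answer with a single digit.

6

Partial digits right→left: 1 9 4 6 0 8 7 3 7 6 5 5 8 4 6 5 9 8
Double every second digit counting from the check-digit position (so the 1st, 3rd, 5th, ... of the partial from the right).
  doubled (with −9 where >9): 2 8 0 5 5 1 7 3 9 → sum 40
  kept as-is: 9 6 8 3 6 5 4 5 8 → sum 54
Total = 40 + 54 = 94.
Check digit = (10 − (94 mod 10)) mod 10 = 6.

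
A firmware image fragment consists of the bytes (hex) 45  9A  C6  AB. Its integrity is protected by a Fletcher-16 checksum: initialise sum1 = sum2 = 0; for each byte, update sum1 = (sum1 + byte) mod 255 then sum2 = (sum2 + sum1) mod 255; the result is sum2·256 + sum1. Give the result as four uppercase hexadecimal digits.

1E52

Running sums (mod 255):
  after byte 0 (45): sum1=69, sum2=69
  after byte 1 (9A): sum1=223, sum2=37
  after byte 2 (C6): sum1=166, sum2=203
  after byte 3 (AB): sum1=82, sum2=30
Checksum = sum2·256 + sum1 = 30·256 + 82 = 7762 = 0x1E52.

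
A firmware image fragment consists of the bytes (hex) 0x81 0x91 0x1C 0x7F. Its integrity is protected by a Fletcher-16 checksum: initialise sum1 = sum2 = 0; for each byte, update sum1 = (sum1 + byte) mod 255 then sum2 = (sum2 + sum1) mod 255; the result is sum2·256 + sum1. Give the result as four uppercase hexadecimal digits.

Running sums (mod 255):
  after byte 0 (0x81): sum1=129, sum2=129
  after byte 1 (0x91): sum1=19, sum2=148
  after byte 2 (0x1C): sum1=47, sum2=195
  after byte 3 (0x7F): sum1=174, sum2=114
Checksum = sum2·256 + sum1 = 114·256 + 174 = 29358 = 0x72AE.

72AE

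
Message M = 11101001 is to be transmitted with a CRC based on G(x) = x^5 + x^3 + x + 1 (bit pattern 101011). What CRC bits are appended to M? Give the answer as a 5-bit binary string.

00001

Append 5 zeros: 1110100100000. Divide by 101011 (XOR where the leading bit is 1):
  pos 0: 111010 XOR 101011 = 010001
  pos 1: 100010 XOR 101011 = 001001
  pos 3: 100110 XOR 101011 = 001101
  pos 5: 110100 XOR 101011 = 011111
  pos 6: 111110 XOR 101011 = 010101
  pos 7: 101010 XOR 101011 = 000001
Remainder (last 5 bits) = 00001. This is the CRC / FCS.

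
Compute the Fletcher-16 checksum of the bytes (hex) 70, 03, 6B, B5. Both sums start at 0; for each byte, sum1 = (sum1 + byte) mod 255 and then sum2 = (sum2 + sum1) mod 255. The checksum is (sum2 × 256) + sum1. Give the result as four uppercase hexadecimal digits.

5794

Running sums (mod 255):
  after byte 0 (70): sum1=112, sum2=112
  after byte 1 (03): sum1=115, sum2=227
  after byte 2 (6B): sum1=222, sum2=194
  after byte 3 (B5): sum1=148, sum2=87
Checksum = sum2·256 + sum1 = 87·256 + 148 = 22420 = 0x5794.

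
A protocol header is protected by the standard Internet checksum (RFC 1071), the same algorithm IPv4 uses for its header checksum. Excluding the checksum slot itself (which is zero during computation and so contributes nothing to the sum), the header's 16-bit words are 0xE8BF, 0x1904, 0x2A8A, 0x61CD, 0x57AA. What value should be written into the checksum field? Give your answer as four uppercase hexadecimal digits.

1A3A

One's-complement addition (fold any carry out of bit 15 back into bit 0):
  0xE8BF + 0x1904 = 0x101C3 → wrap carry → 0x01C4
  0x01C4 + 0x2A8A = 0x02C4E
  0x2C4E + 0x61CD = 0x08E1B
  0x8E1B + 0x57AA = 0x0E5C5
One's-complement sum = 0xE5C5.
Checksum = ~0xE5C5 & 0xFFFF = 0x1A3A.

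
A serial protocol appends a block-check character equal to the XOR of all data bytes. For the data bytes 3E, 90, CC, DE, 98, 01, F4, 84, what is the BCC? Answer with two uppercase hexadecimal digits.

XOR the bytes together:
  start with 0x3E
  0x3E ⊕ 0x90 = 0xAE
  0xAE ⊕ 0xCC = 0x62
  0x62 ⊕ 0xDE = 0xBC
  0xBC ⊕ 0x98 = 0x24
  0x24 ⊕ 0x01 = 0x25
  0x25 ⊕ 0xF4 = 0xD1
  0xD1 ⊕ 0x84 = 0x55

55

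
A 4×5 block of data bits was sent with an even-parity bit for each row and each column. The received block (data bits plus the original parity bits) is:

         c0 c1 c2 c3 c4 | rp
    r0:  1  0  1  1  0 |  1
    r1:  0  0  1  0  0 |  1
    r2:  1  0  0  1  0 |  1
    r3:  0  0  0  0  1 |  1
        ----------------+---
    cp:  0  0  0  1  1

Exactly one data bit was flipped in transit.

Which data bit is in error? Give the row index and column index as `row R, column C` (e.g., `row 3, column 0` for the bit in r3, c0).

Recompute each row's even parity and compare to rp:
  r0: data parity 1, sent rp 1 → ok
  r1: data parity 1, sent rp 1 → ok
  r2: data parity 0, sent rp 1 → mismatch
  r3: data parity 1, sent rp 1 → ok
Recompute each column's even parity and compare to cp:
  c0: data parity 0, sent cp 0 → ok
  c1: data parity 0, sent cp 0 → ok
  c2: data parity 0, sent cp 0 → ok
  c3: data parity 0, sent cp 1 → mismatch
  c4: data parity 1, sent cp 1 → ok
Exactly one row (r2) and one column (c3) fail → the flipped bit is at their intersection.

row 2, column 3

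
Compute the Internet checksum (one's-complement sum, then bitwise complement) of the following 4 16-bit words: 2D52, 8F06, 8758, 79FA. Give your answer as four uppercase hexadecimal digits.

One's-complement addition (fold any carry out of bit 15 back into bit 0):
  0x2D52 + 0x8F06 = 0x0BC58
  0xBC58 + 0x8758 = 0x143B0 → wrap carry → 0x43B1
  0x43B1 + 0x79FA = 0x0BDAB
One's-complement sum = 0xBDAB.
Checksum = ~0xBDAB & 0xFFFF = 0x4254.

4254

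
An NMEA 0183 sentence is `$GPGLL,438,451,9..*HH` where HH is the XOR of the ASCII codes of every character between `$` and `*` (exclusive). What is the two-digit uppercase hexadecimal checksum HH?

XOR the ASCII codes of the payload characters:
  'G' = 0x47 → acc = 0x47
  'P' = 0x50 → acc = 0x17
  'G' = 0x47 → acc = 0x50
  'L' = 0x4C → acc = 0x1C
  'L' = 0x4C → acc = 0x50
  ',' = 0x2C → acc = 0x7C
  '4' = 0x34 → acc = 0x48
  '3' = 0x33 → acc = 0x7B
  '8' = 0x38 → acc = 0x43
  ',' = 0x2C → acc = 0x6F
  '4' = 0x34 → acc = 0x5B
  '5' = 0x35 → acc = 0x6E
  '1' = 0x31 → acc = 0x5F
  ',' = 0x2C → acc = 0x73
  '9' = 0x39 → acc = 0x4A
  '.' = 0x2E → acc = 0x64
  '.' = 0x2E → acc = 0x4A
Checksum = 0x4A.

4A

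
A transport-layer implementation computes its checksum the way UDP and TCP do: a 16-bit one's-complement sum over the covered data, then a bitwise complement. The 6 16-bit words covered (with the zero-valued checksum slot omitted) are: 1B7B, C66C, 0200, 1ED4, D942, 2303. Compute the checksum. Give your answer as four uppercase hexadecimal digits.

00FE

One's-complement addition (fold any carry out of bit 15 back into bit 0):
  0x1B7B + 0xC66C = 0x0E1E7
  0xE1E7 + 0x0200 = 0x0E3E7
  0xE3E7 + 0x1ED4 = 0x102BB → wrap carry → 0x02BC
  0x02BC + 0xD942 = 0x0DBFE
  0xDBFE + 0x2303 = 0x0FF01
One's-complement sum = 0xFF01.
Checksum = ~0xFF01 & 0xFFFF = 0x00FE.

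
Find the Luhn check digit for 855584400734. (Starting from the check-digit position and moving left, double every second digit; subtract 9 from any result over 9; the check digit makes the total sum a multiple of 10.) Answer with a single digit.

Partial digits right→left: 4 3 7 0 0 4 4 8 5 5 5 8
Double every second digit counting from the check-digit position (so the 1st, 3rd, 5th, ... of the partial from the right).
  doubled (with −9 where >9): 8 5 0 8 1 1 → sum 23
  kept as-is: 3 0 4 8 5 8 → sum 28
Total = 23 + 28 = 51.
Check digit = (10 − (51 mod 10)) mod 10 = 9.

9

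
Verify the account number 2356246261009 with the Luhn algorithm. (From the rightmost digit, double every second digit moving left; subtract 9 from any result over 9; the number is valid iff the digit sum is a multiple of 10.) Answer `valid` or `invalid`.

From the right, keep odd positions and double even positions (subtract 9 from any doubled value over 9):
  doubled (positions 2,4,...): 0 2 4 8 3 6 → sum 23
  kept (positions 1,3,...): 9 0 6 6 2 5 2 → sum 30
Total = 53.
53 mod 10 = 3, so the number is invalid.

invalid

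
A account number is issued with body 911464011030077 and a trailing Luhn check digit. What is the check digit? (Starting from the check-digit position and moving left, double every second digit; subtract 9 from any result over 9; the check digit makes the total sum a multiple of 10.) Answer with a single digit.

Partial digits right→left: 7 7 0 0 3 0 1 1 0 4 6 4 1 1 9
Double every second digit counting from the check-digit position (so the 1st, 3rd, 5th, ... of the partial from the right).
  doubled (with −9 where >9): 5 0 6 2 0 3 2 9 → sum 27
  kept as-is: 7 0 0 1 4 4 1 → sum 17
Total = 27 + 17 = 44.
Check digit = (10 − (44 mod 10)) mod 10 = 6.

6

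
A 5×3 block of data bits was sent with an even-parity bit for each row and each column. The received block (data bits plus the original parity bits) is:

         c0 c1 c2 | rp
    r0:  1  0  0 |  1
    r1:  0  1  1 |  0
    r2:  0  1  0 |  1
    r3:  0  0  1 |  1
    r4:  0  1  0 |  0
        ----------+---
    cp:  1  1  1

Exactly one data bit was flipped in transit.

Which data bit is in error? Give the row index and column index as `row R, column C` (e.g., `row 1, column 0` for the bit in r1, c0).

row 4, column 2

Recompute each row's even parity and compare to rp:
  r0: data parity 1, sent rp 1 → ok
  r1: data parity 0, sent rp 0 → ok
  r2: data parity 1, sent rp 1 → ok
  r3: data parity 1, sent rp 1 → ok
  r4: data parity 1, sent rp 0 → mismatch
Recompute each column's even parity and compare to cp:
  c0: data parity 1, sent cp 1 → ok
  c1: data parity 1, sent cp 1 → ok
  c2: data parity 0, sent cp 1 → mismatch
Exactly one row (r4) and one column (c2) fail → the flipped bit is at their intersection.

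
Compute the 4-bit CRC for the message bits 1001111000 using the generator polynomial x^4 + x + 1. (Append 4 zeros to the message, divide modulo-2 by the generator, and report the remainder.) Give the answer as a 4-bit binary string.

Append 4 zeros: 10011110000000. Divide by 10011 (XOR where the leading bit is 1):
  pos 0: 10011 XOR 10011 = 00000
  pos 5: 11000 XOR 10011 = 01011
  pos 6: 10110 XOR 10011 = 00101
  pos 8: 10100 XOR 10011 = 00111
Remainder (last 4 bits) = 1110. This is the CRC / FCS.

1110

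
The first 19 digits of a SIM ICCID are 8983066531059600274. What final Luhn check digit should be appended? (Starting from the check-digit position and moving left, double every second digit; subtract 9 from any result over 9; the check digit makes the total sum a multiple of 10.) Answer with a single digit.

Partial digits right→left: 4 7 2 0 0 6 9 5 0 1 3 5 6 6 0 3 8 9 8
Double every second digit counting from the check-digit position (so the 1st, 3rd, 5th, ... of the partial from the right).
  doubled (with −9 where >9): 8 4 0 9 0 6 3 0 7 7 → sum 44
  kept as-is: 7 0 6 5 1 5 6 3 9 → sum 42
Total = 44 + 42 = 86.
Check digit = (10 − (86 mod 10)) mod 10 = 4.

4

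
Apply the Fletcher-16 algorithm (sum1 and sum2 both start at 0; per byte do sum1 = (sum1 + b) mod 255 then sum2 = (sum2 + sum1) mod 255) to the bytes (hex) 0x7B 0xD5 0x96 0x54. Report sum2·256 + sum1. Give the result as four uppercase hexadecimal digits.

F03C

Running sums (mod 255):
  after byte 0 (0x7B): sum1=123, sum2=123
  after byte 1 (0xD5): sum1=81, sum2=204
  after byte 2 (0x96): sum1=231, sum2=180
  after byte 3 (0x54): sum1=60, sum2=240
Checksum = sum2·256 + sum1 = 240·256 + 60 = 61500 = 0xF03C.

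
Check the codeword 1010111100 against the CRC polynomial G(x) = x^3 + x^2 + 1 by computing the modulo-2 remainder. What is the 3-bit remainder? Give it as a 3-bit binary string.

000

Modulo-2 division of 1010111100 by 1101:
  pos 0: 1010 XOR 1101 = 0111
  pos 1: 1111 XOR 1101 = 0010
  pos 3: 1011 XOR 1101 = 0110
  pos 4: 1101 XOR 1101 = 0000
Remainder = 000 (zero — the frame passes the CRC check).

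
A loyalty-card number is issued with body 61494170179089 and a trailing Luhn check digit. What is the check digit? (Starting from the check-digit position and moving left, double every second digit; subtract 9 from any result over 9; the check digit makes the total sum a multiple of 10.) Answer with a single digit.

Partial digits right→left: 9 8 0 9 7 1 0 7 1 4 9 4 1 6
Double every second digit counting from the check-digit position (so the 1st, 3rd, 5th, ... of the partial from the right).
  doubled (with −9 where >9): 9 0 5 0 2 9 2 → sum 27
  kept as-is: 8 9 1 7 4 4 6 → sum 39
Total = 27 + 39 = 66.
Check digit = (10 − (66 mod 10)) mod 10 = 4.

4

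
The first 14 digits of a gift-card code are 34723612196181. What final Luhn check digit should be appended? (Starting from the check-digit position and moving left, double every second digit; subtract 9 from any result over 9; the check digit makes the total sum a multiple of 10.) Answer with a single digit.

9

Partial digits right→left: 1 8 1 6 9 1 2 1 6 3 2 7 4 3
Double every second digit counting from the check-digit position (so the 1st, 3rd, 5th, ... of the partial from the right).
  doubled (with −9 where >9): 2 2 9 4 3 4 8 → sum 32
  kept as-is: 8 6 1 1 3 7 3 → sum 29
Total = 32 + 29 = 61.
Check digit = (10 − (61 mod 10)) mod 10 = 9.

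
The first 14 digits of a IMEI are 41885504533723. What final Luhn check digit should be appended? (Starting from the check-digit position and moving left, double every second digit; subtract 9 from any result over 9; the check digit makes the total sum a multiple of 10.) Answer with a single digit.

Partial digits right→left: 3 2 7 3 3 5 4 0 5 5 8 8 1 4
Double every second digit counting from the check-digit position (so the 1st, 3rd, 5th, ... of the partial from the right).
  doubled (with −9 where >9): 6 5 6 8 1 7 2 → sum 35
  kept as-is: 2 3 5 0 5 8 4 → sum 27
Total = 35 + 27 = 62.
Check digit = (10 − (62 mod 10)) mod 10 = 8.

8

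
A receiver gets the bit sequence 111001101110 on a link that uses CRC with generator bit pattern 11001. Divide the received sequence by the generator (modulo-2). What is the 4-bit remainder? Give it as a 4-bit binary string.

Modulo-2 division of 111001101110 by 11001:
  pos 0: 11100 XOR 11001 = 00101
  pos 2: 10111 XOR 11001 = 01110
  pos 3: 11100 XOR 11001 = 00101
  pos 5: 10111 XOR 11001 = 01110
  pos 6: 11101 XOR 11001 = 00100
Remainder = 1000 (nonzero — an error is detected).

1000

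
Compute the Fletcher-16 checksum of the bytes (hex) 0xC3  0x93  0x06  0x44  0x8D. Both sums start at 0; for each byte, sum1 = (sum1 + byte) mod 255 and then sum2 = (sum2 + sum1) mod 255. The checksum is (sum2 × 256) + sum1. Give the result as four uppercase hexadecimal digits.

492F

Running sums (mod 255):
  after byte 0 (0xC3): sum1=195, sum2=195
  after byte 1 (0x93): sum1=87, sum2=27
  after byte 2 (0x06): sum1=93, sum2=120
  after byte 3 (0x44): sum1=161, sum2=26
  after byte 4 (0x8D): sum1=47, sum2=73
Checksum = sum2·256 + sum1 = 73·256 + 47 = 18735 = 0x492F.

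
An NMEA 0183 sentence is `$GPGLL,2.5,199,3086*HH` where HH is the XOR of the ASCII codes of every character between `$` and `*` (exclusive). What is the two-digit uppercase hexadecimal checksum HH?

XOR the ASCII codes of the payload characters:
  'G' = 0x47 → acc = 0x47
  'P' = 0x50 → acc = 0x17
  'G' = 0x47 → acc = 0x50
  'L' = 0x4C → acc = 0x1C
  'L' = 0x4C → acc = 0x50
  ',' = 0x2C → acc = 0x7C
  '2' = 0x32 → acc = 0x4E
  '.' = 0x2E → acc = 0x60
  '5' = 0x35 → acc = 0x55
  ',' = 0x2C → acc = 0x79
  '1' = 0x31 → acc = 0x48
  '9' = 0x39 → acc = 0x71
  '9' = 0x39 → acc = 0x48
  ',' = 0x2C → acc = 0x64
  '3' = 0x33 → acc = 0x57
  '0' = 0x30 → acc = 0x67
  '8' = 0x38 → acc = 0x5F
  '6' = 0x36 → acc = 0x69
Checksum = 0x69.

69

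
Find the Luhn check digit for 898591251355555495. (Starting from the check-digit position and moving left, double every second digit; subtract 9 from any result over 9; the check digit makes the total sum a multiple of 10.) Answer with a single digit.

8

Partial digits right→left: 5 9 4 5 5 5 5 5 3 1 5 2 1 9 5 8 9 8
Double every second digit counting from the check-digit position (so the 1st, 3rd, 5th, ... of the partial from the right).
  doubled (with −9 where >9): 1 8 1 1 6 1 2 1 9 → sum 30
  kept as-is: 9 5 5 5 1 2 9 8 8 → sum 52
Total = 30 + 52 = 82.
Check digit = (10 − (82 mod 10)) mod 10 = 8.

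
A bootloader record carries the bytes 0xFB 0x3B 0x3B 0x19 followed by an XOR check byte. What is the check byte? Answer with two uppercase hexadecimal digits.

E2

XOR the bytes together:
  start with 0xFB
  0xFB ⊕ 0x3B = 0xC0
  0xC0 ⊕ 0x3B = 0xFB
  0xFB ⊕ 0x19 = 0xE2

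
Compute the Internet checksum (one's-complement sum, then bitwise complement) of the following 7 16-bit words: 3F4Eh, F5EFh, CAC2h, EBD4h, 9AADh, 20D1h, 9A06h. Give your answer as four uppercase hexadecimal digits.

BEA4

One's-complement addition (fold any carry out of bit 15 back into bit 0):
  0x3F4E + 0xF5EF = 0x1353D → wrap carry → 0x353E
  0x353E + 0xCAC2 = 0x10000 → wrap carry → 0x0001
  0x0001 + 0xEBD4 = 0x0EBD5
  0xEBD5 + 0x9AAD = 0x18682 → wrap carry → 0x8683
  0x8683 + 0x20D1 = 0x0A754
  0xA754 + 0x9A06 = 0x1415A → wrap carry → 0x415B
One's-complement sum = 0x415B.
Checksum = ~0x415B & 0xFFFF = 0xBEA4.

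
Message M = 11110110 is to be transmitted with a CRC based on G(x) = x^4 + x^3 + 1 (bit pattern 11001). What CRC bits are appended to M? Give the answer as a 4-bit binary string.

Append 4 zeros: 111101100000. Divide by 11001 (XOR where the leading bit is 1):
  pos 0: 11110 XOR 11001 = 00111
  pos 2: 11111 XOR 11001 = 00110
  pos 4: 11000 XOR 11001 = 00001
Remainder (last 4 bits) = 1000. This is the CRC / FCS.

1000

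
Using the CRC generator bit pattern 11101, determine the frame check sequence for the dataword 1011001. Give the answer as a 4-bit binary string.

Append 4 zeros: 10110010000. Divide by 11101 (XOR where the leading bit is 1):
  pos 0: 10110 XOR 11101 = 01011
  pos 1: 10110 XOR 11101 = 01011
  pos 2: 10111 XOR 11101 = 01010
  pos 3: 10100 XOR 11101 = 01001
  pos 4: 10010 XOR 11101 = 01111
  pos 5: 11110 XOR 11101 = 00011
Remainder (last 4 bits) = 0110. This is the CRC / FCS.

0110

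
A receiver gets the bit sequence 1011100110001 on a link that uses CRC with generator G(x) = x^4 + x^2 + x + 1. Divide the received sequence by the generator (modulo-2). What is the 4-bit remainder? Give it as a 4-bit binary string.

Modulo-2 division of 1011100110001 by 10111:
  pos 0: 10111 XOR 10111 = 00000
  pos 7: 11000 XOR 10111 = 01111
  pos 8: 11111 XOR 10111 = 01000
Remainder = 1000 (nonzero — an error is detected).

1000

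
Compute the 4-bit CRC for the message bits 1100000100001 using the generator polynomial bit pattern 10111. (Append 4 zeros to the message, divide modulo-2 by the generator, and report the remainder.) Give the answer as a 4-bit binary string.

Append 4 zeros: 11000001000010000. Divide by 10111 (XOR where the leading bit is 1):
  pos 0: 11000 XOR 10111 = 01111
  pos 1: 11110 XOR 10111 = 01001
  pos 2: 10010 XOR 10111 = 00101
  pos 4: 10110 XOR 10111 = 00001
  pos 8: 10001 XOR 10111 = 00110
  pos 10: 11000 XOR 10111 = 01111
  pos 11: 11110 XOR 10111 = 01001
  pos 12: 10010 XOR 10111 = 00101
Remainder (last 4 bits) = 0101. This is the CRC / FCS.

0101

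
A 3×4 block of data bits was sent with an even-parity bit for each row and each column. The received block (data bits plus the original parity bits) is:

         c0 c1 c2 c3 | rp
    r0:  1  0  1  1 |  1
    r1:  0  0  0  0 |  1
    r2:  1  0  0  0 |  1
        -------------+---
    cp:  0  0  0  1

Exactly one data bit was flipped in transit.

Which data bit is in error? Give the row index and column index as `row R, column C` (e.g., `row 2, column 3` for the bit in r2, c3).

Recompute each row's even parity and compare to rp:
  r0: data parity 1, sent rp 1 → ok
  r1: data parity 0, sent rp 1 → mismatch
  r2: data parity 1, sent rp 1 → ok
Recompute each column's even parity and compare to cp:
  c0: data parity 0, sent cp 0 → ok
  c1: data parity 0, sent cp 0 → ok
  c2: data parity 1, sent cp 0 → mismatch
  c3: data parity 1, sent cp 1 → ok
Exactly one row (r1) and one column (c2) fail → the flipped bit is at their intersection.

row 1, column 2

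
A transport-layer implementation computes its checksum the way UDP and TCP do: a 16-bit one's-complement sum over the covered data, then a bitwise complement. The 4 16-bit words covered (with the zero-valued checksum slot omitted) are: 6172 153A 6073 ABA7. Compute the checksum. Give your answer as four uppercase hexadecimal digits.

One's-complement addition (fold any carry out of bit 15 back into bit 0):
  0x6172 + 0x153A = 0x076AC
  0x76AC + 0x6073 = 0x0D71F
  0xD71F + 0xABA7 = 0x182C6 → wrap carry → 0x82C7
One's-complement sum = 0x82C7.
Checksum = ~0x82C7 & 0xFFFF = 0x7D38.

7D38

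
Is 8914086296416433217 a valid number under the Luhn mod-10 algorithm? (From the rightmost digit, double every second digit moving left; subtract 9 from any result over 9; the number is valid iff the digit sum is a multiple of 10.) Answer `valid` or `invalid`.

From the right, keep odd positions and double even positions (subtract 9 from any doubled value over 9):
  doubled (positions 2,4,...): 2 6 8 2 3 4 7 8 9 → sum 49
  kept (positions 1,3,...): 7 2 3 6 4 9 6 0 1 8 → sum 46
Total = 95.
95 mod 10 = 5, so the number is invalid.

invalid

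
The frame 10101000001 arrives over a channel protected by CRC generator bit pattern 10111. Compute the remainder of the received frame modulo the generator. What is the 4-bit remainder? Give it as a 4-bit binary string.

Modulo-2 division of 10101000001 by 10111:
  pos 0: 10101 XOR 10111 = 00010
  pos 3: 10000 XOR 10111 = 00111
  pos 5: 11100 XOR 10111 = 01011
  pos 6: 10111 XOR 10111 = 00000
Remainder = 0000 (zero — the frame passes the CRC check).

0000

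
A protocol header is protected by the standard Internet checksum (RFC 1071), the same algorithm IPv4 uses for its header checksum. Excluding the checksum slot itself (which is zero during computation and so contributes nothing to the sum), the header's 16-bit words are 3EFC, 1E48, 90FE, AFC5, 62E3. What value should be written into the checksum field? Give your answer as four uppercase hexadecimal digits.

FF13

One's-complement addition (fold any carry out of bit 15 back into bit 0):
  0x3EFC + 0x1E48 = 0x05D44
  0x5D44 + 0x90FE = 0x0EE42
  0xEE42 + 0xAFC5 = 0x19E07 → wrap carry → 0x9E08
  0x9E08 + 0x62E3 = 0x100EB → wrap carry → 0x00EC
One's-complement sum = 0x00EC.
Checksum = ~0x00EC & 0xFFFF = 0xFF13.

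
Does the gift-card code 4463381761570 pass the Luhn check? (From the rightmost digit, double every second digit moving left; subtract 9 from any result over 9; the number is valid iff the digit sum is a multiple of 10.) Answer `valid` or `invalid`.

From the right, keep odd positions and double even positions (subtract 9 from any doubled value over 9):
  doubled (positions 2,4,...): 5 2 5 7 6 8 → sum 33
  kept (positions 1,3,...): 0 5 6 1 3 6 4 → sum 25
Total = 58.
58 mod 10 = 8, so the number is invalid.

invalid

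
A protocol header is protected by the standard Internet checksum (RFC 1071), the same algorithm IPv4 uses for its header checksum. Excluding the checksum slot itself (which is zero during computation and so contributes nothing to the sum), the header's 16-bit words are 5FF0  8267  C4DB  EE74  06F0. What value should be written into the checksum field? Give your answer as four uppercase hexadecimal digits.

One's-complement addition (fold any carry out of bit 15 back into bit 0):
  0x5FF0 + 0x8267 = 0x0E257
  0xE257 + 0xC4DB = 0x1A732 → wrap carry → 0xA733
  0xA733 + 0xEE74 = 0x195A7 → wrap carry → 0x95A8
  0x95A8 + 0x06F0 = 0x09C98
One's-complement sum = 0x9C98.
Checksum = ~0x9C98 & 0xFFFF = 0x6367.

6367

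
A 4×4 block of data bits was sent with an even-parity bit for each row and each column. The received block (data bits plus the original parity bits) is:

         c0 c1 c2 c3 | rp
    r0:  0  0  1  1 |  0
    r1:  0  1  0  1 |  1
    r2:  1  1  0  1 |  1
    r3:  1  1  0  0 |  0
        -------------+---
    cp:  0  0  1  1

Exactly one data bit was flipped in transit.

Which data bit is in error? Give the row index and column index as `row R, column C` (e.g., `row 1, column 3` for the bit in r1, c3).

row 1, column 1

Recompute each row's even parity and compare to rp:
  r0: data parity 0, sent rp 0 → ok
  r1: data parity 0, sent rp 1 → mismatch
  r2: data parity 1, sent rp 1 → ok
  r3: data parity 0, sent rp 0 → ok
Recompute each column's even parity and compare to cp:
  c0: data parity 0, sent cp 0 → ok
  c1: data parity 1, sent cp 0 → mismatch
  c2: data parity 1, sent cp 1 → ok
  c3: data parity 1, sent cp 1 → ok
Exactly one row (r1) and one column (c1) fail → the flipped bit is at their intersection.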